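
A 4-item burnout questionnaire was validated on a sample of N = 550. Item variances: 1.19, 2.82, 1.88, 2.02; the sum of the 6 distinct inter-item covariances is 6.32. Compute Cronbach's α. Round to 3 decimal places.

Cronbach's α = 0.820

Σσ²ᵢ = 1.19 + 2.82 + 1.88 + 2.02 = 7.91
Sum of distinct covariances = 6.32
σ²_total = Σσ²ᵢ + 2·Σcov = 7.91 + 2 × 6.32 = 20.55
α = (4/3)·(1 − 7.91/20.55) = 0.820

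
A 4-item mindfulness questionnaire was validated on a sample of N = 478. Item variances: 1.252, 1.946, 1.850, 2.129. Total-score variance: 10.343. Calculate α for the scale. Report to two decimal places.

Σσ²ᵢ = 1.252 + 1.946 + 1.850 + 2.129 = 7.177
α = (k/(k−1))·(1 − Σσ²ᵢ/Var(T)) = (4/3)·(1 − 7.177/10.343) = 0.41

α = 0.41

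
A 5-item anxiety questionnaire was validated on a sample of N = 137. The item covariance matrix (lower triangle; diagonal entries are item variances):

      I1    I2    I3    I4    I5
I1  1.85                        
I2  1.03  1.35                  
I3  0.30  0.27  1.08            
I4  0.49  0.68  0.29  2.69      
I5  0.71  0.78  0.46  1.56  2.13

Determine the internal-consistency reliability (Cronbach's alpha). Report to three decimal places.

Cronbach's alpha = 0.739

ΣVar(i) = 1.85 + 1.35 + 1.08 + 2.69 + 2.13 = 9.10
Sum of the distinct covariances = 6.57
total variance = 9.10 + 2 × 6.57 = 22.24
α = (k/(k−1))·(1 − ΣVar(i)/total variance) = (5/4)·(1 − 9.10/22.24) = 0.739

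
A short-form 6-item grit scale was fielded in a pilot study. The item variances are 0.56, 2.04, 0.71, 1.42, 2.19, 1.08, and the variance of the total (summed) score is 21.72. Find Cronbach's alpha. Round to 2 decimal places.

sum of item variances = 0.56 + 2.04 + 0.71 + 1.42 + 2.19 + 1.08 = 8.00
α = (k/(k−1))·(1 − sum of item variances/total variance) = (6/5)·(1 − 8.00/21.72) = 0.76

α = 0.76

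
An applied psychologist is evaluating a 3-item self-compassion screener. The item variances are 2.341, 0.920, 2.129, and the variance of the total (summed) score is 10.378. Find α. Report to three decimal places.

sum of item variances = 2.341 + 0.920 + 2.129 = 5.390
α = (k/(k−1))·(1 − sum of item variances/total variance) = (3/2)·(1 − 5.390/10.378) = 0.721

α = 0.721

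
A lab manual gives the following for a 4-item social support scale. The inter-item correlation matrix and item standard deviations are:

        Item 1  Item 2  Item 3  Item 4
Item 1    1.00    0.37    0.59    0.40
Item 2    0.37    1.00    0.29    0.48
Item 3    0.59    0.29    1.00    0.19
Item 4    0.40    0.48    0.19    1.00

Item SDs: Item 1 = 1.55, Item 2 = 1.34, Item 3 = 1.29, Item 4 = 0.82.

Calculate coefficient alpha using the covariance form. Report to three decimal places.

Σσ²ᵢ = 1.55² + 1.34² + 1.29² + 0.82² = 6.5346
Covariances σ_ij = r_ij · s_i · s_j:
  σ(Item 1,Item 2) = 0.37 × 1.55 × 1.34 = 0.7685
  σ(Item 1,Item 3) = 0.59 × 1.55 × 1.29 = 1.1797
  σ(Item 1,Item 4) = 0.40 × 1.55 × 0.82 = 0.5084
  σ(Item 2,Item 3) = 0.29 × 1.34 × 1.29 = 0.5013
  σ(Item 2,Item 4) = 0.48 × 1.34 × 0.82 = 0.5274
  σ(Item 3,Item 4) = 0.19 × 1.29 × 0.82 = 0.2010
σ²_T = Σσ²ᵢ + 2·Σσ_ij = 6.5346 + 2 × 3.6863 = 13.9072
α = (4/3)·(1 − 6.5346/13.9072) = 0.707

coefficient alpha = 0.707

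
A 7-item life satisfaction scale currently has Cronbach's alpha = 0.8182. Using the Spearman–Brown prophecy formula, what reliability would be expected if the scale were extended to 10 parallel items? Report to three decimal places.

Length factor m = 10/7 = 1.4286
α' = m·α / (1 + (m−1)·α)
   = 10/7 × 0.8182 / (1 + (10/7 − 1) × 0.8182)
   = 1.1689 / 1.3507 = 0.865

predicted reliability = 0.865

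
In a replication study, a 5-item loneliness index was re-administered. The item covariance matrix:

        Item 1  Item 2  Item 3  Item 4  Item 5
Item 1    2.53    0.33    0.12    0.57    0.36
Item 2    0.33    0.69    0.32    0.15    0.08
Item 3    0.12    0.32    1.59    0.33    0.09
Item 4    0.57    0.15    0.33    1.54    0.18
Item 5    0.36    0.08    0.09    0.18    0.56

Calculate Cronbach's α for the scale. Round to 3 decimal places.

Σσ²ᵢ = 2.53 + 0.69 + 1.59 + 1.54 + 0.56 = 6.91
Sum of the distinct covariances = 2.53
σ²_T = 6.91 + 2 × 2.53 = 11.97
α = (k/(k−1))·(1 − Σσ²ᵢ/σ²_T) = (5/4)·(1 − 6.91/11.97) = 0.528

Cronbach's α = 0.528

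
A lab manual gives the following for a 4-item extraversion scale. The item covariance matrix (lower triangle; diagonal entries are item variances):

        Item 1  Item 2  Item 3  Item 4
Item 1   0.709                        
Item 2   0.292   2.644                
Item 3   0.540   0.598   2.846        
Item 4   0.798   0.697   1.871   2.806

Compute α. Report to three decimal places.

ΣVar(i) = 0.709 + 2.644 + 2.846 + 2.806 = 9.005
Sum of the distinct covariances = 4.796
σ²_T = 9.005 + 2 × 4.796 = 18.597
α = (k/(k−1))·(1 − ΣVar(i)/σ²_T) = (4/3)·(1 − 9.005/18.597) = 0.688

α = 0.688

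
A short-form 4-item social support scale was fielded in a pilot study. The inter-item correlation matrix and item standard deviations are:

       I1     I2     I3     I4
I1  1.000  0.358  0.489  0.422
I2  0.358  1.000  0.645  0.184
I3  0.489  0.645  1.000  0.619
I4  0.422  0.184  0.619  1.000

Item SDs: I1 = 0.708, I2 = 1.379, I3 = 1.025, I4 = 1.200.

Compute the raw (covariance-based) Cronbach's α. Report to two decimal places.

α = 0.74

Σσ²ᵢ = 0.708² + 1.379² + 1.025² + 1.200² = 4.8935
Covariances σ_ij = r_ij · s_i · s_j:
  σ(I1,I2) = 0.358 × 0.708 × 1.379 = 0.3495
  σ(I1,I3) = 0.489 × 0.708 × 1.025 = 0.3549
  σ(I1,I4) = 0.422 × 0.708 × 1.200 = 0.3585
  σ(I2,I3) = 0.645 × 1.379 × 1.025 = 0.9117
  σ(I2,I4) = 0.184 × 1.379 × 1.200 = 0.3045
  σ(I3,I4) = 0.619 × 1.025 × 1.200 = 0.7614
σ²_T = Σσ²ᵢ + 2·Σσ_ij = 4.8935 + 2 × 3.0405 = 10.9745
α = (4/3)·(1 − 4.8935/10.9745) = 0.74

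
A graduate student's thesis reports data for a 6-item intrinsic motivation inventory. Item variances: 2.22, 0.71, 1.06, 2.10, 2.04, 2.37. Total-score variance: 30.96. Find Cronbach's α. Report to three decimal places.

Cronbach's α = 0.793

Σσᵢ² = 2.22 + 0.71 + 1.06 + 2.10 + 2.04 + 2.37 = 10.50
α = (k/(k−1))·(1 − Σσᵢ²/total variance) = (6/5)·(1 − 10.50/30.96) = 0.793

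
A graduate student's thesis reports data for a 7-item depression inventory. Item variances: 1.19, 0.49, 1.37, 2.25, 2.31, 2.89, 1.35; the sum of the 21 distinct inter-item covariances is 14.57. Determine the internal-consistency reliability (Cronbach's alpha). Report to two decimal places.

sum of item variances = 1.19 + 0.49 + 1.37 + 2.25 + 2.31 + 2.89 + 1.35 = 11.85
Sum of distinct covariances = 14.57
σ²_T = sum of item variances + 2·Σcov = 11.85 + 2 × 14.57 = 40.99
α = (7/6)·(1 − 11.85/40.99) = 0.83

Cronbach's alpha = 0.83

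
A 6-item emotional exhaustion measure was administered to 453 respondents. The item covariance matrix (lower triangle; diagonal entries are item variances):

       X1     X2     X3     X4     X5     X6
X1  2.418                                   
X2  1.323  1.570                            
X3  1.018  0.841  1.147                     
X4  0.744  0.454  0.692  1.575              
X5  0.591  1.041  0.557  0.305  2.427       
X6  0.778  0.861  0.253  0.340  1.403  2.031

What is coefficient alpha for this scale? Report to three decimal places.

Σσᵢ² = 2.418 + 1.570 + 1.147 + 1.575 + 2.427 + 2.031 = 11.168
Σ_{i<j} σ_ij = 11.201
Var(T) = 11.168 + 2 × 11.201 = 33.570
α = (k/(k−1))·(1 − Σσᵢ²/Var(T)) = (6/5)·(1 − 11.168/33.570) = 0.801

α = 0.801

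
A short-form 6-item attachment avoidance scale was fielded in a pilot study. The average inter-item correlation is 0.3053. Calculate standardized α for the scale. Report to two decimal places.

α = 0.73

Standardized α = k·r̄ / (1 + (k−1)·r̄) = 6 × 0.3053 / (1 + 5 × 0.3053)
  = 1.8318 / 2.5265 = 0.73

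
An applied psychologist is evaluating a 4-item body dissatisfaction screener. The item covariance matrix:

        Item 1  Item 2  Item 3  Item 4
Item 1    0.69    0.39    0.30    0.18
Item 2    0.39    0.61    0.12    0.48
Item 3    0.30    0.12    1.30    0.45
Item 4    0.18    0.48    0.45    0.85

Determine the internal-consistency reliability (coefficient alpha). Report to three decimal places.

ΣVar(i) = 0.69 + 0.61 + 1.30 + 0.85 = 3.45
Sum of off-diagonal covariances = 1.92
σ²_total = 3.45 + 2 × 1.92 = 7.29
α = (k/(k−1))·(1 − ΣVar(i)/σ²_total) = (4/3)·(1 − 3.45/7.29) = 0.702

α = 0.702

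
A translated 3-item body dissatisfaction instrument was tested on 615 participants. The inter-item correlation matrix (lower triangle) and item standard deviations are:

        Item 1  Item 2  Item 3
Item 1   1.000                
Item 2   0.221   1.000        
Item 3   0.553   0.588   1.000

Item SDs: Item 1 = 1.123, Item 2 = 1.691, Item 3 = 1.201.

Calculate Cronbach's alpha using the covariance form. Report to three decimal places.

Σσ²ᵢ = 1.123² + 1.691² + 1.201² = 5.5630
Covariances σ_ij = r_ij · s_i · s_j:
  σ(Item 1,Item 2) = 0.221 × 1.123 × 1.691 = 0.4197
  σ(Item 1,Item 3) = 0.553 × 1.123 × 1.201 = 0.7458
  σ(Item 2,Item 3) = 0.588 × 1.691 × 1.201 = 1.1942
σ²_T = Σσ²ᵢ + 2·Σσ_ij = 5.5630 + 2 × 2.3597 = 10.2824
α = (3/2)·(1 − 5.5630/10.2824) = 0.688

Cronbach's alpha = 0.688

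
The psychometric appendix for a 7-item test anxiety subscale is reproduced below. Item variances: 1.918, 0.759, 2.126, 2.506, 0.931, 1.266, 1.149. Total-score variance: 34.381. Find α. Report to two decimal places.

α = 0.81

sum of item variances = 1.918 + 0.759 + 2.126 + 2.506 + 0.931 + 1.266 + 1.149 = 10.655
α = (k/(k−1))·(1 − sum of item variances/σ²_T) = (7/6)·(1 − 10.655/34.381) = 0.81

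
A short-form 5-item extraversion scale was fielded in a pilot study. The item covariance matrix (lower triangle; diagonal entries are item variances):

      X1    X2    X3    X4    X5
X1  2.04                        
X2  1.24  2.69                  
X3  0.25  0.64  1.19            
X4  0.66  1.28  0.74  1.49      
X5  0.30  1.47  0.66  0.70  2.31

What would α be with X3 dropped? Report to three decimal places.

Remaining items: X1, X2, X4, X5 (k = 4).
ΣVar(i) = 2.04 + 2.69 + 1.49 + 2.31 = 8.53
total variance = 8.53 + 2 × 5.65 = 19.83
α (item deleted) = (4/3)·(1 − 8.53/19.83) = 0.760

α = 0.760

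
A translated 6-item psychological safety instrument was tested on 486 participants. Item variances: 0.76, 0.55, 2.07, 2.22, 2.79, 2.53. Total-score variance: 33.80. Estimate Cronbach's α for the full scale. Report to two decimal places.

α = 0.81

sum of item variances = 0.76 + 0.55 + 2.07 + 2.22 + 2.79 + 2.53 = 10.92
α = (k/(k−1))·(1 − sum of item variances/σ²_total) = (6/5)·(1 − 10.92/33.80) = 0.81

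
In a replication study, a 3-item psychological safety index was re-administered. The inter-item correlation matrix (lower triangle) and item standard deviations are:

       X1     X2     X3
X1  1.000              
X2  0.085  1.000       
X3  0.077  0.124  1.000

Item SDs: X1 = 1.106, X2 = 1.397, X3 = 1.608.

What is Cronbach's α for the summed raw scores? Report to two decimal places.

Σσ²ᵢ = 1.106² + 1.397² + 1.608² = 5.7605
Covariances σ_ij = r_ij · s_i · s_j:
  σ(X1,X2) = 0.085 × 1.106 × 1.397 = 0.1313
  σ(X1,X3) = 0.077 × 1.106 × 1.608 = 0.1369
  σ(X2,X3) = 0.124 × 1.397 × 1.608 = 0.2786
σ²_T = Σσ²ᵢ + 2·Σσ_ij = 5.7605 + 2 × 0.5468 = 6.8541
α = (3/2)·(1 − 5.7605/6.8541) = 0.24

Cronbach's α = 0.24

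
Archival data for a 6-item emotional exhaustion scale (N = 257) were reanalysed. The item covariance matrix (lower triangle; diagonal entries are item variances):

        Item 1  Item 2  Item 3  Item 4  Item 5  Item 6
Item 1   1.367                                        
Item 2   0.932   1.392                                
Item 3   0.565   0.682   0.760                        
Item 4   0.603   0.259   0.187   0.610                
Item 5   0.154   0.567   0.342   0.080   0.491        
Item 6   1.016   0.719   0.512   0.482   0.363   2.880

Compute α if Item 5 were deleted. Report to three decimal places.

Remaining items: Item 1, Item 2, Item 3, Item 4, Item 6 (k = 5).
sum of item variances = 1.367 + 1.392 + 0.760 + 0.610 + 2.880 = 7.009
σ²_total = 7.009 + 2 × 5.957 = 18.923
α (item deleted) = (5/4)·(1 − 7.009/18.923) = 0.787

α = 0.787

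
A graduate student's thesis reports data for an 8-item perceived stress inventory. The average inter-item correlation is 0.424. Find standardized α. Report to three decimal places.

α = 0.855

Standardized α = k·r̄ / (1 + (k−1)·r̄) = 8 × 0.424 / (1 + 7 × 0.424)
  = 3.3920 / 3.9680 = 0.855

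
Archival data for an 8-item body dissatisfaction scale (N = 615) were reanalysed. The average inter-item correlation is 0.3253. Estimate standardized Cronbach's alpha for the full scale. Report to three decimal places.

standardized Cronbach's alpha = 0.794

Standardized α = k·r̄ / (1 + (k−1)·r̄) = 8 × 0.3253 / (1 + 7 × 0.3253)
  = 2.6024 / 3.2771 = 0.794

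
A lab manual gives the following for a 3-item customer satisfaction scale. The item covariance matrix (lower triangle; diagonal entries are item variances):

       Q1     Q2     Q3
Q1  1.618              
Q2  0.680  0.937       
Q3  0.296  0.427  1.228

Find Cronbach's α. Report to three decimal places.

sum of item variances = 1.618 + 0.937 + 1.228 = 3.783
Σ_{i<j} σ_ij = 1.403
σ²_T = 3.783 + 2 × 1.403 = 6.589
α = (k/(k−1))·(1 − sum of item variances/σ²_T) = (3/2)·(1 − 3.783/6.589) = 0.639

α = 0.639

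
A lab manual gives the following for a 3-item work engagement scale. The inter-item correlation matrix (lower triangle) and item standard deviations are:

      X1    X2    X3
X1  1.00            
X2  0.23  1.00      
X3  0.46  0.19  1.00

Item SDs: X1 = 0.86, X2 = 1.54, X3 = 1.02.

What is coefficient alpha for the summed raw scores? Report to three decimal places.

Σσ²ᵢ = 0.86² + 1.54² + 1.02² = 4.1516
Covariances σ_ij = r_ij · s_i · s_j:
  σ(X1,X2) = 0.23 × 0.86 × 1.54 = 0.3046
  σ(X1,X3) = 0.46 × 0.86 × 1.02 = 0.4035
  σ(X2,X3) = 0.19 × 1.54 × 1.02 = 0.2985
σ²_T = Σσ²ᵢ + 2·Σσ_ij = 4.1516 + 2 × 1.0066 = 6.1648
α = (3/2)·(1 − 4.1516/6.1648) = 0.490

α = 0.490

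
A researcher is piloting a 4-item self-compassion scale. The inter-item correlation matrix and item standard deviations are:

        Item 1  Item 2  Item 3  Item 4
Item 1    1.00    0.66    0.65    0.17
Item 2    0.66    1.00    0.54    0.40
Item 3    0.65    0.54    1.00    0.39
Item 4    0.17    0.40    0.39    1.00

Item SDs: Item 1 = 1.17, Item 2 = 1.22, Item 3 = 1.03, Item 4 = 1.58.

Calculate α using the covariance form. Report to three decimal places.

α = 0.750

Σσ²ᵢ = 1.17² + 1.22² + 1.03² + 1.58² = 6.4146
Covariances σ_ij = r_ij · s_i · s_j:
  σ(Item 1,Item 2) = 0.66 × 1.17 × 1.22 = 0.9421
  σ(Item 1,Item 3) = 0.65 × 1.17 × 1.03 = 0.7833
  σ(Item 1,Item 4) = 0.17 × 1.17 × 1.58 = 0.3143
  σ(Item 2,Item 3) = 0.54 × 1.22 × 1.03 = 0.6786
  σ(Item 2,Item 4) = 0.40 × 1.22 × 1.58 = 0.7710
  σ(Item 3,Item 4) = 0.39 × 1.03 × 1.58 = 0.6347
σ²_T = Σσ²ᵢ + 2·Σσ_ij = 6.4146 + 2 × 4.1240 = 14.6626
α = (4/3)·(1 − 6.4146/14.6626) = 0.750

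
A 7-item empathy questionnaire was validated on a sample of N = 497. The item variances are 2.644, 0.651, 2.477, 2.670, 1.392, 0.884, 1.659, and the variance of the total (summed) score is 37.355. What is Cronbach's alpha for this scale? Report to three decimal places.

α = 0.780

ΣVar(i) = 2.644 + 0.651 + 2.477 + 2.670 + 1.392 + 0.884 + 1.659 = 12.377
α = (k/(k−1))·(1 − ΣVar(i)/σ²_T) = (7/6)·(1 − 12.377/37.355) = 0.780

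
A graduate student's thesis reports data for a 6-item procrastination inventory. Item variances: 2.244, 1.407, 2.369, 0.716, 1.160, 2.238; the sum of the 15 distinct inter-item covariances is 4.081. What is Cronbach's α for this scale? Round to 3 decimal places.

ΣVar(i) = 2.244 + 1.407 + 2.369 + 0.716 + 1.160 + 2.238 = 10.134
Sum of distinct covariances = 4.081
Var(T) = ΣVar(i) + 2·Σcov = 10.134 + 2 × 4.081 = 18.296
α = (6/5)·(1 − 10.134/18.296) = 0.535

α = 0.535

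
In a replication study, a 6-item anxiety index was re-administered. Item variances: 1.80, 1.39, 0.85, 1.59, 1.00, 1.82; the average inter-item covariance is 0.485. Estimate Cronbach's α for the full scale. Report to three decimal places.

Σσᵢ² = 1.80 + 1.39 + 0.85 + 1.59 + 1.00 + 1.82 = 8.45
Sum of the 15 distinct covariances = 15 × 0.485 = 7.275
Var(T) = Σσᵢ² + 2·Σcov = 8.45 + 2 × 7.275 = 23.000
α = (6/5)·(1 − 8.45/23.000) = 0.759

Cronbach's α = 0.759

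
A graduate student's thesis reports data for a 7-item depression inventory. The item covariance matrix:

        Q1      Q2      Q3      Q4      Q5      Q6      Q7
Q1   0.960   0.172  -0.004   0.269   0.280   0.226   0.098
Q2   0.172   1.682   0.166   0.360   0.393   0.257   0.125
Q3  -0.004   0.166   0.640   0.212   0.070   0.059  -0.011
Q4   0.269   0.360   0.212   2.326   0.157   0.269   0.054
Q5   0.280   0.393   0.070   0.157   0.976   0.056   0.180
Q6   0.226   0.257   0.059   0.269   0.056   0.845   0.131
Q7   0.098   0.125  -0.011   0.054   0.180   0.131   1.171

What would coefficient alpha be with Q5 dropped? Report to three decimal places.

coefficient alpha = 0.462

Remaining items: Q1, Q2, Q3, Q4, Q6, Q7 (k = 6).
sum of item variances = 0.960 + 1.682 + 0.640 + 2.326 + 0.845 + 1.171 = 7.624
Var(T) = 7.624 + 2 × 2.383 = 12.390
α (item deleted) = (6/5)·(1 − 7.624/12.390) = 0.462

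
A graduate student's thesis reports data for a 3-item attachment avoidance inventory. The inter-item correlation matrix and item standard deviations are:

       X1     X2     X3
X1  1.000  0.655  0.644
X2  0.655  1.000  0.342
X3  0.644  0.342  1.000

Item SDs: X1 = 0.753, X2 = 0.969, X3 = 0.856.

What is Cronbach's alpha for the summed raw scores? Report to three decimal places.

Cronbach's alpha = 0.769

Σσ²ᵢ = 0.753² + 0.969² + 0.856² = 2.2387
Covariances σ_ij = r_ij · s_i · s_j:
  σ(X1,X2) = 0.655 × 0.753 × 0.969 = 0.4779
  σ(X1,X3) = 0.644 × 0.753 × 0.856 = 0.4151
  σ(X2,X3) = 0.342 × 0.969 × 0.856 = 0.2837
σ²_T = Σσ²ᵢ + 2·Σσ_ij = 2.2387 + 2 × 1.1767 = 4.5921
α = (3/2)·(1 − 2.2387/4.5921) = 0.769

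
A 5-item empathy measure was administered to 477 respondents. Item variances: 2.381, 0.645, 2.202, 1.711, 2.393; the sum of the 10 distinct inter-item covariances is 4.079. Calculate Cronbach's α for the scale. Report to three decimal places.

Cronbach's α = 0.583

Σσᵢ² = 2.381 + 0.645 + 2.202 + 1.711 + 2.393 = 9.332
Sum of distinct covariances = 4.079
Var(T) = Σσᵢ² + 2·Σcov = 9.332 + 2 × 4.079 = 17.490
α = (5/4)·(1 − 9.332/17.490) = 0.583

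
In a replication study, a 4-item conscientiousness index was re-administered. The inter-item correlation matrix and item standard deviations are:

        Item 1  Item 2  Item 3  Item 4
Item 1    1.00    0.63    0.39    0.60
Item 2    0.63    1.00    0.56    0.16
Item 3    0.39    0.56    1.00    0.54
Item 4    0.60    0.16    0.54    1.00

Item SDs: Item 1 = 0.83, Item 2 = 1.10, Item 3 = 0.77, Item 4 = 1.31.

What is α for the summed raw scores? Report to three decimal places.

α = 0.753

Σσ²ᵢ = 0.83² + 1.10² + 0.77² + 1.31² = 4.2079
Covariances σ_ij = r_ij · s_i · s_j:
  σ(Item 1,Item 2) = 0.63 × 0.83 × 1.10 = 0.5752
  σ(Item 1,Item 3) = 0.39 × 0.83 × 0.77 = 0.2492
  σ(Item 1,Item 4) = 0.60 × 0.83 × 1.31 = 0.6524
  σ(Item 2,Item 3) = 0.56 × 1.10 × 0.77 = 0.4743
  σ(Item 2,Item 4) = 0.16 × 1.10 × 1.31 = 0.2306
  σ(Item 3,Item 4) = 0.54 × 0.77 × 1.31 = 0.5447
σ²_T = Σσ²ᵢ + 2·Σσ_ij = 4.2079 + 2 × 2.7264 = 9.6607
α = (4/3)·(1 − 4.2079/9.6607) = 0.753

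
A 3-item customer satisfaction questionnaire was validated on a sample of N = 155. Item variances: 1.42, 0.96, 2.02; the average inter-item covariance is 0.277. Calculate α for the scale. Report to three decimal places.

sum of item variances = 1.42 + 0.96 + 2.02 = 4.40
Sum of the 3 distinct covariances = 3 × 0.277 = 0.831
σ²_T = sum of item variances + 2·Σcov = 4.40 + 2 × 0.831 = 6.062
α = (3/2)·(1 − 4.40/6.062) = 0.411

α = 0.411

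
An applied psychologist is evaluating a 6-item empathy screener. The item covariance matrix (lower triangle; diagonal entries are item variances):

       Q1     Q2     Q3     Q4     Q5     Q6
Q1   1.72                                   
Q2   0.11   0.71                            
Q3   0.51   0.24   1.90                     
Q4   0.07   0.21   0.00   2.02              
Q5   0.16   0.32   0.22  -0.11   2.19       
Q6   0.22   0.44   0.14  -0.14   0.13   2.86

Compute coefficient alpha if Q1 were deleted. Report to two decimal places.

α = 0.29

Remaining items: Q2, Q3, Q4, Q5, Q6 (k = 5).
Σσ²ᵢ = 0.71 + 1.90 + 2.02 + 2.19 + 2.86 = 9.68
σ²_T = 9.68 + 2 × 1.45 = 12.58
α (item deleted) = (5/4)·(1 − 9.68/12.58) = 0.29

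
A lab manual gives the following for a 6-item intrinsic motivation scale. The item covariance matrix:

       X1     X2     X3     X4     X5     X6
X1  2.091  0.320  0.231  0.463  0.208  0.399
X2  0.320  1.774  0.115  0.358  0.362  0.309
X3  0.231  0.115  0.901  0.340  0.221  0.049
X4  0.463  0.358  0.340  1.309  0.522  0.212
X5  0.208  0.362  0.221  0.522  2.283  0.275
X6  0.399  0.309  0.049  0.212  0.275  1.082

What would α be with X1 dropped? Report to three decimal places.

Remaining items: X2, X3, X4, X5, X6 (k = 5).
sum of item variances = 1.774 + 0.901 + 1.309 + 2.283 + 1.082 = 7.349
σ²_T = 7.349 + 2 × 2.763 = 12.875
α (item deleted) = (5/4)·(1 − 7.349/12.875) = 0.537

α = 0.537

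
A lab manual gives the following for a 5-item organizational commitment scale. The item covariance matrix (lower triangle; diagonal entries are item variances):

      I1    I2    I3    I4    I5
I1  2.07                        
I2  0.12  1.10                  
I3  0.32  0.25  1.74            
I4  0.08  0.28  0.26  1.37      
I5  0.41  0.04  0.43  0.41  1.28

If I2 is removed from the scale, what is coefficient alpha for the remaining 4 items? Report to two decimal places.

α = 0.50

Remaining items: I1, I3, I4, I5 (k = 4).
sum of item variances = 2.07 + 1.74 + 1.37 + 1.28 = 6.46
σ²_total = 6.46 + 2 × 1.91 = 10.28
α (item deleted) = (4/3)·(1 − 6.46/10.28) = 0.50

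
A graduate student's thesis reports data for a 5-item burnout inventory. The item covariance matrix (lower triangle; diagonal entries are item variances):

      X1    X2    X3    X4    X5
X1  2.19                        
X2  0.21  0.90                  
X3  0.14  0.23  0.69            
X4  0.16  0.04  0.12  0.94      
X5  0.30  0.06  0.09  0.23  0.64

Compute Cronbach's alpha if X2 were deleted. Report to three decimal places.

Remaining items: X1, X3, X4, X5 (k = 4).
sum of item variances = 2.19 + 0.69 + 0.94 + 0.64 = 4.46
σ²_total = 4.46 + 2 × 1.04 = 6.54
α (item deleted) = (4/3)·(1 − 4.46/6.54) = 0.424

Cronbach's alpha = 0.424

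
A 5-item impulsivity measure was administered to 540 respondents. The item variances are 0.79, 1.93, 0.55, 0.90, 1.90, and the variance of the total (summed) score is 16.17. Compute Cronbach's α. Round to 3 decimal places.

α = 0.781

ΣVar(i) = 0.79 + 1.93 + 0.55 + 0.90 + 1.90 = 6.07
α = (k/(k−1))·(1 − ΣVar(i)/Var(T)) = (5/4)·(1 − 6.07/16.17) = 0.781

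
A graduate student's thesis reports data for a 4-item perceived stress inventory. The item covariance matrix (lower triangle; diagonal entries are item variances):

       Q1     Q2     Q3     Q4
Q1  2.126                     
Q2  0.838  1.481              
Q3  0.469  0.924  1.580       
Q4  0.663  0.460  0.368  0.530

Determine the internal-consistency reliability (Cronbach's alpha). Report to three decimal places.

α = 0.754

ΣVar(i) = 2.126 + 1.481 + 1.580 + 0.530 = 5.717
Sum of off-diagonal covariances = 3.722
total variance = 5.717 + 2 × 3.722 = 13.161
α = (k/(k−1))·(1 − ΣVar(i)/total variance) = (4/3)·(1 − 5.717/13.161) = 0.754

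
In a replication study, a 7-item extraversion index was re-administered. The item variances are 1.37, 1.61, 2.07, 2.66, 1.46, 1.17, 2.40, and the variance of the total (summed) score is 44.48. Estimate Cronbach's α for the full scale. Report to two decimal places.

sum of item variances = 1.37 + 1.61 + 2.07 + 2.66 + 1.46 + 1.17 + 2.40 = 12.74
α = (k/(k−1))·(1 − sum of item variances/σ²_T) = (7/6)·(1 − 12.74/44.48) = 0.83

Cronbach's α = 0.83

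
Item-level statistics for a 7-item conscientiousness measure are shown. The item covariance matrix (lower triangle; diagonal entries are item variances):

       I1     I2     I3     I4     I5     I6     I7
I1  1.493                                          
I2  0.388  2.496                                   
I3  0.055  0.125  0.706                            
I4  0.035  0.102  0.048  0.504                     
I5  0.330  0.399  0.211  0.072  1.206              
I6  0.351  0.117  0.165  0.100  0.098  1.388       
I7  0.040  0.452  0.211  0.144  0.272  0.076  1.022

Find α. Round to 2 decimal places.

α = 0.54

sum of item variances = 1.493 + 2.496 + 0.706 + 0.504 + 1.206 + 1.388 + 1.022 = 8.815
Sum of off-diagonal covariances = 3.791
Var(T) = 8.815 + 2 × 3.791 = 16.397
α = (k/(k−1))·(1 − sum of item variances/Var(T)) = (7/6)·(1 − 8.815/16.397) = 0.54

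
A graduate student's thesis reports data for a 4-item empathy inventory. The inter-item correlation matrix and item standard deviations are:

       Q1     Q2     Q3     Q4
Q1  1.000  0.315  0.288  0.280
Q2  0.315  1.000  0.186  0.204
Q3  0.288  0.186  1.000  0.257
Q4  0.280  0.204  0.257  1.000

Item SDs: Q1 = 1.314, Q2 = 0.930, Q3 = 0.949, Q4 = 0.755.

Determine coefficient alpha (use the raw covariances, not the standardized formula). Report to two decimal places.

Σσ²ᵢ = 1.314² + 0.930² + 0.949² + 0.755² = 4.0621
Covariances σ_ij = r_ij · s_i · s_j:
  σ(Q1,Q2) = 0.315 × 1.314 × 0.930 = 0.3849
  σ(Q1,Q3) = 0.288 × 1.314 × 0.949 = 0.3591
  σ(Q1,Q4) = 0.280 × 1.314 × 0.755 = 0.2778
  σ(Q2,Q3) = 0.186 × 0.930 × 0.949 = 0.1642
  σ(Q2,Q4) = 0.204 × 0.930 × 0.755 = 0.1432
  σ(Q3,Q4) = 0.257 × 0.949 × 0.755 = 0.1841
σ²_T = Σσ²ᵢ + 2·Σσ_ij = 4.0621 + 2 × 1.5133 = 7.0887
α = (4/3)·(1 − 4.0621/7.0887) = 0.57

coefficient alpha = 0.57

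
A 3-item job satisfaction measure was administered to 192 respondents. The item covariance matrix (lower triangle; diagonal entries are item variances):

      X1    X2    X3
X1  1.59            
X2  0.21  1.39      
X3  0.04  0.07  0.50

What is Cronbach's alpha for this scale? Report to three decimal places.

α = 0.233

ΣVar(i) = 1.59 + 1.39 + 0.50 = 3.48
Σ_{i<j} σ_ij = 0.32
Var(T) = 3.48 + 2 × 0.32 = 4.12
α = (k/(k−1))·(1 − ΣVar(i)/Var(T)) = (3/2)·(1 − 3.48/4.12) = 0.233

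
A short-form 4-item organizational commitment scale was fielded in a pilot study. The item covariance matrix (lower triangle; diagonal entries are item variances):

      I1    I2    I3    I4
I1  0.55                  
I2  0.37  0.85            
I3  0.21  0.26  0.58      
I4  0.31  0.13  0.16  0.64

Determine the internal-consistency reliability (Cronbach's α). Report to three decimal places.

α = 0.698

Σσ²ᵢ = 0.55 + 0.85 + 0.58 + 0.64 = 2.62
Sum of the distinct covariances = 1.44
σ²_T = 2.62 + 2 × 1.44 = 5.50
α = (k/(k−1))·(1 − Σσ²ᵢ/σ²_T) = (4/3)·(1 − 2.62/5.50) = 0.698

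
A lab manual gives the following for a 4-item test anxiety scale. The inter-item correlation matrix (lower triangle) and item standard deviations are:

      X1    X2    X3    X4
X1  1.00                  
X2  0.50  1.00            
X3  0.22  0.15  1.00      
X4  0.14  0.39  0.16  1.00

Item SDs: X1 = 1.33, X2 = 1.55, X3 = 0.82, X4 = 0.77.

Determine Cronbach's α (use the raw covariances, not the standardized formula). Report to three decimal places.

Σσ²ᵢ = 1.33² + 1.55² + 0.82² + 0.77² = 5.4367
Covariances σ_ij = r_ij · s_i · s_j:
  σ(X1,X2) = 0.50 × 1.33 × 1.55 = 1.0308
  σ(X1,X3) = 0.22 × 1.33 × 0.82 = 0.2399
  σ(X1,X4) = 0.14 × 1.33 × 0.77 = 0.1434
  σ(X2,X3) = 0.15 × 1.55 × 0.82 = 0.1906
  σ(X2,X4) = 0.39 × 1.55 × 0.77 = 0.4655
  σ(X3,X4) = 0.16 × 0.82 × 0.77 = 0.1010
σ²_T = Σσ²ᵢ + 2·Σσ_ij = 5.4367 + 2 × 2.1712 = 9.7791
α = (4/3)·(1 − 5.4367/9.7791) = 0.592

Cronbach's α = 0.592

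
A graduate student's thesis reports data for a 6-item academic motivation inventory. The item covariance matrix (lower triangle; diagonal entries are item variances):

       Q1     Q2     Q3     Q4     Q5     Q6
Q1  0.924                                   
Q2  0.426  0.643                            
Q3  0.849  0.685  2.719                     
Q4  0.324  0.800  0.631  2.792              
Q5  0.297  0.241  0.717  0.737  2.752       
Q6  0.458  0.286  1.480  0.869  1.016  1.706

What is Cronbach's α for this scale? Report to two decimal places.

Σσ²ᵢ = 0.924 + 0.643 + 2.719 + 2.792 + 2.752 + 1.706 = 11.536
Sum of off-diagonal covariances = 9.816
Var(T) = 11.536 + 2 × 9.816 = 31.168
α = (k/(k−1))·(1 − Σσ²ᵢ/Var(T)) = (6/5)·(1 − 11.536/31.168) = 0.76

Cronbach's α = 0.76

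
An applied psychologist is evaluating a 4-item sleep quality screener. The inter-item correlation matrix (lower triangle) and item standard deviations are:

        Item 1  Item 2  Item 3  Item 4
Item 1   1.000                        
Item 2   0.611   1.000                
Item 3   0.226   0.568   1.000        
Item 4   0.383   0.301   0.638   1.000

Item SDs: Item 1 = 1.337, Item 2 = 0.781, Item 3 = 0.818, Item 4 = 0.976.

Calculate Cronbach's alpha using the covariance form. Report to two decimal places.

Σσ²ᵢ = 1.337² + 0.781² + 0.818² + 0.976² = 4.0192
Covariances σ_ij = r_ij · s_i · s_j:
  σ(Item 1,Item 2) = 0.611 × 1.337 × 0.781 = 0.6380
  σ(Item 1,Item 3) = 0.226 × 1.337 × 0.818 = 0.2472
  σ(Item 1,Item 4) = 0.383 × 1.337 × 0.976 = 0.4998
  σ(Item 2,Item 3) = 0.568 × 0.781 × 0.818 = 0.3629
  σ(Item 2,Item 4) = 0.301 × 0.781 × 0.976 = 0.2294
  σ(Item 3,Item 4) = 0.638 × 0.818 × 0.976 = 0.5094
σ²_T = Σσ²ᵢ + 2·Σσ_ij = 4.0192 + 2 × 2.4867 = 8.9926
α = (4/3)·(1 − 4.0192/8.9926) = 0.74

α = 0.74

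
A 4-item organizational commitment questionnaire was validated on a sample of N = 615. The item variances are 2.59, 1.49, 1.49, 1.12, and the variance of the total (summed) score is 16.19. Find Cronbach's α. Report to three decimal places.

Σσᵢ² = 2.59 + 1.49 + 1.49 + 1.12 = 6.69
α = (k/(k−1))·(1 − Σσᵢ²/σ²_total) = (4/3)·(1 − 6.69/16.19) = 0.782

Cronbach's α = 0.782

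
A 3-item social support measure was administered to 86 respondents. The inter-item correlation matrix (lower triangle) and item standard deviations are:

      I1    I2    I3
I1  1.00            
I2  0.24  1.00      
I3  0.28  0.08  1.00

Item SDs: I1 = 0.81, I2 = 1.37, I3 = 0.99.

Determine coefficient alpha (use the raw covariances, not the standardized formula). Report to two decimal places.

α = 0.38

Σσ²ᵢ = 0.81² + 1.37² + 0.99² = 3.5131
Covariances σ_ij = r_ij · s_i · s_j:
  σ(I1,I2) = 0.24 × 0.81 × 1.37 = 0.2663
  σ(I1,I3) = 0.28 × 0.81 × 0.99 = 0.2245
  σ(I2,I3) = 0.08 × 1.37 × 0.99 = 0.1085
σ²_T = Σσ²ᵢ + 2·Σσ_ij = 3.5131 + 2 × 0.5993 = 4.7117
α = (3/2)·(1 − 3.5131/4.7117) = 0.38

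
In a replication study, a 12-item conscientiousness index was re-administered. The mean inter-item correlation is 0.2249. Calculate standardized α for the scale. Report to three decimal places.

α = 0.777

Standardized α = k·r̄ / (1 + (k−1)·r̄) = 12 × 0.2249 / (1 + 11 × 0.2249)
  = 2.6988 / 3.4739 = 0.777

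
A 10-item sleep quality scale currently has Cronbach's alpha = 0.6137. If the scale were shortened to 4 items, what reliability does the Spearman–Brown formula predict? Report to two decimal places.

Length factor m = 4/10 = 0.4000
α' = m·α / (1 − (1−m)·α)
   = 4/10 × 0.6137 / (1 − (1 − 4/10) × 0.6137)
   = 0.2455 / 0.6318 = 0.39

predicted reliability = 0.39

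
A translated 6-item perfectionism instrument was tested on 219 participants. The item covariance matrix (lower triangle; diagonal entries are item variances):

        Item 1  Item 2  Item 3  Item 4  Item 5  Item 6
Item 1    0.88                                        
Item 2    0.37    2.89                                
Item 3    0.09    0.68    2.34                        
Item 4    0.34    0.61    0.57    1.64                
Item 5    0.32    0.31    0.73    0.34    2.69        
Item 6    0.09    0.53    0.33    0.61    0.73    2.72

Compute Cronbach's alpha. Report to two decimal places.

ΣVar(i) = 0.88 + 2.89 + 2.34 + 1.64 + 2.69 + 2.72 = 13.16
Σ_{i<j} σ_ij = 6.65
Var(T) = 13.16 + 2 × 6.65 = 26.46
α = (k/(k−1))·(1 − ΣVar(i)/Var(T)) = (6/5)·(1 − 13.16/26.46) = 0.60

α = 0.60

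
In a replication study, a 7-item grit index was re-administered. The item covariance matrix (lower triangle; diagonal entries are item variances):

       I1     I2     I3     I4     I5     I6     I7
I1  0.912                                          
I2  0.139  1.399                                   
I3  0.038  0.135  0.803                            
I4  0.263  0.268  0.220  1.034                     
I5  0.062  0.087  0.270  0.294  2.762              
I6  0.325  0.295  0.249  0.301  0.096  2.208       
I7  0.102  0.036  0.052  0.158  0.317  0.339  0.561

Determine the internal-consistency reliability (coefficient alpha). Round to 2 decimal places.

Σσ²ᵢ = 0.912 + 1.399 + 0.803 + 1.034 + 2.762 + 2.208 + 0.561 = 9.679
Sum of the distinct covariances = 4.046
Var(T) = 9.679 + 2 × 4.046 = 17.771
α = (k/(k−1))·(1 − Σσ²ᵢ/Var(T)) = (7/6)·(1 − 9.679/17.771) = 0.53

coefficient alpha = 0.53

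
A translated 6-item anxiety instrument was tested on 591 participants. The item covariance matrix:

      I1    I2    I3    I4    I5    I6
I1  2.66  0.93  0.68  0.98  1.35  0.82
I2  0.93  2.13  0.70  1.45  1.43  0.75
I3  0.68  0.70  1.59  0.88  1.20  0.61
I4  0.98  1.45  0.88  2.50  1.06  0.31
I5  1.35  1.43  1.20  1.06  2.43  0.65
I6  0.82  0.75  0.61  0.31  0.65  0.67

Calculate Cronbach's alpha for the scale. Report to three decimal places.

ΣVar(i) = 2.66 + 2.13 + 1.59 + 2.50 + 2.43 + 0.67 = 11.98
Sum of the distinct covariances = 13.80
Var(T) = 11.98 + 2 × 13.80 = 39.58
α = (k/(k−1))·(1 − ΣVar(i)/Var(T)) = (6/5)·(1 − 11.98/39.58) = 0.837

α = 0.837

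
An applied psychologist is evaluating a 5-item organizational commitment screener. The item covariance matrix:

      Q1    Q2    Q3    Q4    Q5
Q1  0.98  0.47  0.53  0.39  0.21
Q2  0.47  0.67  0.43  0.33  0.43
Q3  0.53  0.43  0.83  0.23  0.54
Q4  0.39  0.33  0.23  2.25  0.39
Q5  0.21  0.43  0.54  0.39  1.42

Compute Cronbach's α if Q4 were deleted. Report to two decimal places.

Remaining items: Q1, Q2, Q3, Q5 (k = 4).
Σσᵢ² = 0.98 + 0.67 + 0.83 + 1.42 = 3.90
σ²_total = 3.90 + 2 × 2.61 = 9.12
α (item deleted) = (4/3)·(1 − 3.90/9.12) = 0.76

Cronbach's α = 0.76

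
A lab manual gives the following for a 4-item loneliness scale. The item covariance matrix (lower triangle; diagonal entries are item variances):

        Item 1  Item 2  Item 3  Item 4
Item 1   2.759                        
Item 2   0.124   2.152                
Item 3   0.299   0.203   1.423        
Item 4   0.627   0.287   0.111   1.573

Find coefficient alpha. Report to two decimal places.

ΣVar(i) = 2.759 + 2.152 + 1.423 + 1.573 = 7.907
Sum of the distinct covariances = 1.651
total variance = 7.907 + 2 × 1.651 = 11.209
α = (k/(k−1))·(1 − ΣVar(i)/total variance) = (4/3)·(1 − 7.907/11.209) = 0.39

coefficient alpha = 0.39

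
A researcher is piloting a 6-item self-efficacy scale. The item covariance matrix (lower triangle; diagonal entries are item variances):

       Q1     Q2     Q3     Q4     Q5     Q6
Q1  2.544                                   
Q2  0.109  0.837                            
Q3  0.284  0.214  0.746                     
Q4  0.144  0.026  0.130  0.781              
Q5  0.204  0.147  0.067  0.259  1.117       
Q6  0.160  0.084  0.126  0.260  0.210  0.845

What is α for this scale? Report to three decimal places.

Σσᵢ² = 2.544 + 0.837 + 0.746 + 0.781 + 1.117 + 0.845 = 6.870
Sum of the distinct covariances = 2.424
Var(T) = 6.870 + 2 × 2.424 = 11.718
α = (k/(k−1))·(1 − Σσᵢ²/Var(T)) = (6/5)·(1 − 6.870/11.718) = 0.496

α = 0.496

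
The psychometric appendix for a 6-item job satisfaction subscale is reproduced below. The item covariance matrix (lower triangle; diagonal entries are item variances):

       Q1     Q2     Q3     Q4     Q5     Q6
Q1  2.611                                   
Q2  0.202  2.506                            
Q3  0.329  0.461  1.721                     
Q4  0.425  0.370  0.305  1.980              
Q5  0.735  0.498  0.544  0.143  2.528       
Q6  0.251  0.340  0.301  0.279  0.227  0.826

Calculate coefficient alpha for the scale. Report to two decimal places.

Σσᵢ² = 2.611 + 2.506 + 1.721 + 1.980 + 2.528 + 0.826 = 12.172
Sum of off-diagonal covariances = 5.410
σ²_total = 12.172 + 2 × 5.410 = 22.992
α = (k/(k−1))·(1 − Σσᵢ²/σ²_total) = (6/5)·(1 − 12.172/22.992) = 0.56

α = 0.56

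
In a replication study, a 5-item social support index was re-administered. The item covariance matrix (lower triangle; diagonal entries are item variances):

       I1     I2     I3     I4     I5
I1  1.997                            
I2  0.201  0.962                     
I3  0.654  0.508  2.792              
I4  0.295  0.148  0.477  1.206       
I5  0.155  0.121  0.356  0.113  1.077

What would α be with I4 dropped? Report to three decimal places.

Remaining items: I1, I2, I3, I5 (k = 4).
ΣVar(i) = 1.997 + 0.962 + 2.792 + 1.077 = 6.828
σ²_total = 6.828 + 2 × 1.995 = 10.818
α (item deleted) = (4/3)·(1 − 6.828/10.818) = 0.492

α = 0.492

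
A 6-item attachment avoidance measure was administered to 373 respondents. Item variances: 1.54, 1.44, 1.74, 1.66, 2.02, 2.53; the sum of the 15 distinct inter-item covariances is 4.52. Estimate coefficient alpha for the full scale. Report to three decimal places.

α = 0.543

ΣVar(i) = 1.54 + 1.44 + 1.74 + 1.66 + 2.02 + 2.53 = 10.93
Sum of distinct covariances = 4.52
σ²_total = ΣVar(i) + 2·Σcov = 10.93 + 2 × 4.52 = 19.97
α = (6/5)·(1 − 10.93/19.97) = 0.543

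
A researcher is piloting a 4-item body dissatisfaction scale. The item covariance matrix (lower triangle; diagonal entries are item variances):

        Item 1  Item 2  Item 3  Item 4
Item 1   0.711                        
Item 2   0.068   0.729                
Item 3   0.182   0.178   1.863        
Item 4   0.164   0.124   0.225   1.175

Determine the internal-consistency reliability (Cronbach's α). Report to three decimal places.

Σσᵢ² = 0.711 + 0.729 + 1.863 + 1.175 = 4.478
Σ_{i<j} σ_ij = 0.941
total variance = 4.478 + 2 × 0.941 = 6.360
α = (k/(k−1))·(1 − Σσᵢ²/total variance) = (4/3)·(1 − 4.478/6.360) = 0.395

α = 0.395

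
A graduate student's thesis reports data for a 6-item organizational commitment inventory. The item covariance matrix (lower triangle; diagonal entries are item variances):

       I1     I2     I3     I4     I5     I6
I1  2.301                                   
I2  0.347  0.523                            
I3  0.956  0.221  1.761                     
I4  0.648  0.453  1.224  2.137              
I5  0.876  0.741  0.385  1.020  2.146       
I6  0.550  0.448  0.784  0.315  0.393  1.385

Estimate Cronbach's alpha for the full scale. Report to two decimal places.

Cronbach's alpha = 0.78

Σσᵢ² = 2.301 + 0.523 + 1.761 + 2.137 + 2.146 + 1.385 = 10.253
Sum of off-diagonal covariances = 9.361
σ²_total = 10.253 + 2 × 9.361 = 28.975
α = (k/(k−1))·(1 − Σσᵢ²/σ²_total) = (6/5)·(1 − 10.253/28.975) = 0.78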